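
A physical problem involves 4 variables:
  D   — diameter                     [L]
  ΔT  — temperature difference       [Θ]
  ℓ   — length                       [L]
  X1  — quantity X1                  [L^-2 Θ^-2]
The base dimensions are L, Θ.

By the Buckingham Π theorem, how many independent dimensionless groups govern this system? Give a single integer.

Exponent matrix [L,Θ] × [D,ΔT,ℓ,X1]:
  L: [ 1  0  1 -2]
  Θ: [ 0  1  0 -2]
RREF → pivots at {D,ΔT} ⇒ r = 2
4 vars − rank 2 = 2 Π groups

2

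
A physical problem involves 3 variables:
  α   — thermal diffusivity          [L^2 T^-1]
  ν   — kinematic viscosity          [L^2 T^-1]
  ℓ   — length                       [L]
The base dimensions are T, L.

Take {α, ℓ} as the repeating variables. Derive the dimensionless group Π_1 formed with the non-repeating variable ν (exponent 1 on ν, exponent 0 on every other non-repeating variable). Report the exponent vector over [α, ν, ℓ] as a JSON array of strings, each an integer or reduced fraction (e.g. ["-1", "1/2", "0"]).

Write exponents as rows T,L / cols α,ν,ℓ:
  T: [-1 -1  0]
  L: [ 2  2  1]
Row reduction gives pivot columns α,ℓ; rank = 2
Pivot set = {α,ℓ}, free = {ν}
RREF:
  r0: [   1    1    0]
  r1: [   0    0    1]
Fix exponent of ν at 1; solve each RREF row for its pivot's exponent:
  r0: exp(α) + (1)·1 = 0 ⇒ exp(α) = -1
  r1: exp(ℓ) + (0)·1 = 0 ⇒ exp(ℓ) = 0
Π_1 = α^-1 · ν

["-1", "1", "0"]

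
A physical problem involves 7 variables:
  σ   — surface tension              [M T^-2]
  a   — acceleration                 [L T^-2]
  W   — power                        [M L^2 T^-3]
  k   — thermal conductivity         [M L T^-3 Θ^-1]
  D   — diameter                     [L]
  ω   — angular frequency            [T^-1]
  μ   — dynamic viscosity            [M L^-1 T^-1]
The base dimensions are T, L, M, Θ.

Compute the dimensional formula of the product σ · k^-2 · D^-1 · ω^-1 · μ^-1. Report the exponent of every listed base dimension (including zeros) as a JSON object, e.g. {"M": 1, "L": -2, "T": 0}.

Exponent matrix [T,L,M,Θ] × [σ,a,W,k,D,ω,μ]:
  T: [-2 -2 -3 -3  0 -1 -1]
  L: [ 0  1  2  1  1  0 -1]
  M: [ 1  0  1  1  0  0  1]
  Θ: [ 0  0  0 -1  0  0  0]
  [T]: (1)·-2+(-2)·-3+(-1)·0+(-1)·-1+(-1)·-1 = 6
  [L]: (1)·0+(-2)·1+(-1)·1+(-1)·0+(-1)·-1 = -2
  [M]: (1)·1+(-2)·1+(-1)·0+(-1)·0+(-1)·1 = -2
  [Θ]: (1)·0+(-2)·-1+(-1)·0+(-1)·0+(-1)·0 = 2
⇒ T^6 L^-2 M^-2 Θ^2

{"T": 6, "L": -2, "M": -2, "Θ": 2}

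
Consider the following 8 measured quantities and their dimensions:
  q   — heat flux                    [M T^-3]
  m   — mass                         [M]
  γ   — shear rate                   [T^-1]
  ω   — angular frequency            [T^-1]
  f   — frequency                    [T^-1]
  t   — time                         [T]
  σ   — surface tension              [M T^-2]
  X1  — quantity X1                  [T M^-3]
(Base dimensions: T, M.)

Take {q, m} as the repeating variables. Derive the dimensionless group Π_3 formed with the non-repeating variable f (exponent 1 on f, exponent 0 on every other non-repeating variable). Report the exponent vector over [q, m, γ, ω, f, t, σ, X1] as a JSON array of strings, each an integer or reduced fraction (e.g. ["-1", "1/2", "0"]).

["-1/3", "1/3", "0", "0", "1", "0", "0", "0"]

Exponent matrix [T,M] × [q,m,γ,ω,f,t,σ,X1]:
  T: [-3  0 -1 -1 -1  1 -2  1]
  M: [ 1  1  0  0  0  0  1 -3]
Echelon form has 2 nonzero rows (pivots: q,m)
Pivot set = {q,m}, free = {γ,ω,f,t,σ,X1}
RREF:
  r0: [   1    0  1/3  1/3  1/3 -1/3  2/3 -1/3]
  r1: [   0    1 -1/3 -1/3 -1/3  1/3  1/3 -8/3]
Fix exponent of f at 1, γ at 0, ω at 0, t at 0, σ at 0, X1 at 0; solve each RREF row for its pivot's exponent:
  r0: exp(q) + (1/3)·1 = 0 ⇒ exp(q) = -1/3
  r1: exp(m) + (-1/3)·1 = 0 ⇒ exp(m) = 1/3
Π_3 = q^(-1/3) · m^(1/3) · f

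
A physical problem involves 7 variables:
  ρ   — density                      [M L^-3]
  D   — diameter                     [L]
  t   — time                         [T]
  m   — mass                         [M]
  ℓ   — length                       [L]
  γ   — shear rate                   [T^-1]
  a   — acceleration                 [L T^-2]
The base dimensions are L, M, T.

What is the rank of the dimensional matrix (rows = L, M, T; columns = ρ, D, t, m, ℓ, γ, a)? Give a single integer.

Write exponents as rows L,M,T / cols ρ,D,t,m,ℓ,γ,a:
  L: [-3  1  0  0  1  0  1]
  M: [ 1  0  0  1  0  0  0]
  T: [ 0  0  1  0  0 -1 -2]
RREF → pivots at {ρ,D,t} ⇒ r = 3

3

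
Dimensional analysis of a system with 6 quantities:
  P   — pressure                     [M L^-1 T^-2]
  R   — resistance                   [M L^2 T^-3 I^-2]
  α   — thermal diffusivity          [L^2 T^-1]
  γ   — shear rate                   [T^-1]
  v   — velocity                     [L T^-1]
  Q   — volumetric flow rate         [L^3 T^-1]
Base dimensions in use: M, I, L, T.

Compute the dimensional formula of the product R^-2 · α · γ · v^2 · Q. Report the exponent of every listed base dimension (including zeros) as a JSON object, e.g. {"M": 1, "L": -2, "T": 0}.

Dimensional matrix (M×I×L×T by P×R×α×γ×v×Q):
  M: [ 1  1  0  0  0  0]
  I: [ 0 -2  0  0  0  0]
  L: [-1  2  2  0  1  3]
  T: [-2 -3 -1 -1 -1 -1]
  [M]: (-2)·1+(1)·0+(1)·0+(2)·0+(1)·0 = -2
  [I]: (-2)·-2+(1)·0+(1)·0+(2)·0+(1)·0 = 4
  [L]: (-2)·2+(1)·2+(1)·0+(2)·1+(1)·3 = 3
  [T]: (-2)·-3+(1)·-1+(1)·-1+(2)·-1+(1)·-1 = 1
⇒ M^-2 I^4 L^3 T

{"M": -2, "I": 4, "L": 3, "T": 1}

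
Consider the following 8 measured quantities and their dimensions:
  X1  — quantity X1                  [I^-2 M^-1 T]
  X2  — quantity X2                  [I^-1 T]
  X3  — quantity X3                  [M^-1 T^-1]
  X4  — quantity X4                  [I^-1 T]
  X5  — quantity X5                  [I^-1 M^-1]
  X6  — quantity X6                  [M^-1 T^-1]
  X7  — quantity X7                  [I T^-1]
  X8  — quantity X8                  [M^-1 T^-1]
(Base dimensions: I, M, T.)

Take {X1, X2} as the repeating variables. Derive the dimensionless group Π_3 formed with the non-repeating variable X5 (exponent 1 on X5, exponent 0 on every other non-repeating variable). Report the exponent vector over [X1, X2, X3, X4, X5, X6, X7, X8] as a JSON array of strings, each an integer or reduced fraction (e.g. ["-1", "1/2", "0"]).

["-1", "1", "0", "0", "1", "0", "0", "0"]

Dimensional matrix (I×M×T by X1×X2×X3×X4×X5×X6×X7×X8):
  I: [-2 -1  0 -1 -1  0  1  0]
  M: [-1  0 -1  0 -1 -1  0 -1]
  T: [ 1  1 -1  1  0 -1 -1 -1]
Echelon form has 2 nonzero rows (pivots: X1,X2)
Pivot set = {X1,X2}, free = {X3,X4,X5,X6,X7,X8}
RREF:
  r0: [   1    0    1    0    1    1    0    1]
  r1: [   0    1   -2    1   -1   -2   -1   -2]
  r2: [   0    0    0    0    0    0    0    0]
Fix exponent of X5 at 1, X3 at 0, X4 at 0, X6 at 0, X7 at 0, X8 at 0; solve each RREF row for its pivot's exponent:
  r0: exp(X1) + (1)·1 = 0 ⇒ exp(X1) = -1
  r1: exp(X2) + (-1)·1 = 0 ⇒ exp(X2) = 1
Π_3 = X1^-1 · X2 · X5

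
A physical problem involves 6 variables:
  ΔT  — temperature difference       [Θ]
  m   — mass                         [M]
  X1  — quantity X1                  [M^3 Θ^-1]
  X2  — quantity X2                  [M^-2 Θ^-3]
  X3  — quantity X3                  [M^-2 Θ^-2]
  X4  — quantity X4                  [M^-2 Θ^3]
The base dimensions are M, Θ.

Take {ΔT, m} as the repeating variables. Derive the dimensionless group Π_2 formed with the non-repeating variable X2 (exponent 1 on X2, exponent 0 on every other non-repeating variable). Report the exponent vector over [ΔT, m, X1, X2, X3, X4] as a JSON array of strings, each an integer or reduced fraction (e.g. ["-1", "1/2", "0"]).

["3", "2", "0", "1", "0", "0"]

Dimensional matrix (M×Θ by ΔT×m×X1×X2×X3×X4):
  M: [ 0  1  3 -2 -2 -2]
  Θ: [ 1  0 -1 -3 -2  3]
Echelon form has 2 nonzero rows (pivots: ΔT,m)
Repeat: ΔT,m; free: X1,X2,X3,X4
RREF:
  r0: [   1    0   -1   -3   -2    3]
  r1: [   0    1    3   -2   -2   -2]
Fix exponent of X2 at 1, X1 at 0, X3 at 0, X4 at 0; solve each RREF row for its pivot's exponent:
  r0: exp(ΔT) + (-3)·1 = 0 ⇒ exp(ΔT) = 3
  r1: exp(m) + (-2)·1 = 0 ⇒ exp(m) = 2
Π_2 = ΔT^3 · m^2 · X2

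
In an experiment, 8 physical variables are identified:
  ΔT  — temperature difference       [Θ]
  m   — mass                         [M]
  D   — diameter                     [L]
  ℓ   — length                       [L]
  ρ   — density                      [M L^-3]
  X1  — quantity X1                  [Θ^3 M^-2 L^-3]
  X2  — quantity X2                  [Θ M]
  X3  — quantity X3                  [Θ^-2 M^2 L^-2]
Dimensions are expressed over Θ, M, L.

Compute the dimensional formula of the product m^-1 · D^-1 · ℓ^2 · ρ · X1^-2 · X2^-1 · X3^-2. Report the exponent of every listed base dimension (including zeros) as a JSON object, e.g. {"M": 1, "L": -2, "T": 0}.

Exponent matrix [Θ,M,L] × [ΔT,m,D,ℓ,ρ,X1,X2,X3]:
  Θ: [ 1  0  0  0  0  3  1 -2]
  M: [ 0  1  0  0  1 -2  1  2]
  L: [ 0  0  1  1 -3 -3  0 -2]
  [Θ]: (-1)·0+(-1)·0+(2)·0+(1)·0+(-2)·3+(-1)·1+(-2)·-2 = -3
  [M]: (-1)·1+(-1)·0+(2)·0+(1)·1+(-2)·-2+(-1)·1+(-2)·2 = -1
  [L]: (-1)·0+(-1)·1+(2)·1+(1)·-3+(-2)·-3+(-1)·0+(-2)·-2 = 8
⇒ Θ^-3 M^-1 L^8

{"Θ": -3, "M": -1, "L": 8}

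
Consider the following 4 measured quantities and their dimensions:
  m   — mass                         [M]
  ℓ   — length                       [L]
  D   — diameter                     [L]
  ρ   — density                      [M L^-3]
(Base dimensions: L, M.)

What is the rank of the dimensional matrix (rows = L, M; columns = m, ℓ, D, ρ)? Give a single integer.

2

Write exponents as rows L,M / cols m,ℓ,D,ρ:
  L: [ 0  1  1 -3]
  M: [ 1  0  0  1]
Echelon form has 2 nonzero rows (pivots: m,ℓ)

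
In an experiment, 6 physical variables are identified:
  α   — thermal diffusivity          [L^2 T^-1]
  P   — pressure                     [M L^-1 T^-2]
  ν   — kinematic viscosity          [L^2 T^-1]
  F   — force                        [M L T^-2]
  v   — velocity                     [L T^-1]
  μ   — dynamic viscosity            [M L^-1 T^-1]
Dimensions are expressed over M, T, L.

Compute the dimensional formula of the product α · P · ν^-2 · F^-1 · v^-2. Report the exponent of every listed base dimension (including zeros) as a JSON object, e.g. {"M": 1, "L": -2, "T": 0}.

Dimensional matrix (M×T×L by α×P×ν×F×v×μ):
  M: [ 0  1  0  1  0  1]
  T: [-1 -2 -1 -2 -1 -1]
  L: [ 2 -1  2  1  1 -1]
  [M]: (1)·0+(1)·1+(-2)·0+(-1)·1+(-2)·0 = 0
  [T]: (1)·-1+(1)·-2+(-2)·-1+(-1)·-2+(-2)·-1 = 3
  [L]: (1)·2+(1)·-1+(-2)·2+(-1)·1+(-2)·1 = -6
⇒ T^3 L^-6

{"M": 0, "T": 3, "L": -6}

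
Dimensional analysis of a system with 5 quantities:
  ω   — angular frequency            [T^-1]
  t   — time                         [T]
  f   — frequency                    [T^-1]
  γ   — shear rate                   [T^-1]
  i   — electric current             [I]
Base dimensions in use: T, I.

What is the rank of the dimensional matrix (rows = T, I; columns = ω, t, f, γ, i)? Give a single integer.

Exponent matrix [T,I] × [ω,t,f,γ,i]:
  T: [-1  1 -1 -1  0]
  I: [ 0  0  0  0  1]
Echelon form has 2 nonzero rows (pivots: ω,i)

2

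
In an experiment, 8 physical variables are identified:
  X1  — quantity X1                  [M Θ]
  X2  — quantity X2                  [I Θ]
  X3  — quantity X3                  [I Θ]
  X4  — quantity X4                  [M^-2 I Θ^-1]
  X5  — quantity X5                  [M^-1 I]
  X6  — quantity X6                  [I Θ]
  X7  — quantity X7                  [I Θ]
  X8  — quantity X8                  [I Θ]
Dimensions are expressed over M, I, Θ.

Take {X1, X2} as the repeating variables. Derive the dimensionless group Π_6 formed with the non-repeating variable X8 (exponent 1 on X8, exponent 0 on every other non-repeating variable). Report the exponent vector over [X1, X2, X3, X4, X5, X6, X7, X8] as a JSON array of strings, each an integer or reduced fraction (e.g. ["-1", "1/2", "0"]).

["0", "-1", "0", "0", "0", "0", "0", "1"]

Write exponents as rows M,I,Θ / cols X1,X2,X3,X4,X5,X6,X7,X8:
  M: [ 1  0  0 -2 -1  0  0  0]
  I: [ 0  1  1  1  1  1  1  1]
  Θ: [ 1  1  1 -1  0  1  1  1]
Echelon form has 2 nonzero rows (pivots: X1,X2)
Repeat: X1,X2; free: X3,X4,X5,X6,X7,X8
RREF:
  r0: [   1    0    0   -2   -1    0    0    0]
  r1: [   0    1    1    1    1    1    1    1]
  r2: [   0    0    0    0    0    0    0    0]
Fix exponent of X8 at 1, X3 at 0, X4 at 0, X5 at 0, X6 at 0, X7 at 0; solve each RREF row for its pivot's exponent:
  r0: exp(X1) + (0)·1 = 0 ⇒ exp(X1) = 0
  r1: exp(X2) + (1)·1 = 0 ⇒ exp(X2) = -1
Π_6 = X2^-1 · X8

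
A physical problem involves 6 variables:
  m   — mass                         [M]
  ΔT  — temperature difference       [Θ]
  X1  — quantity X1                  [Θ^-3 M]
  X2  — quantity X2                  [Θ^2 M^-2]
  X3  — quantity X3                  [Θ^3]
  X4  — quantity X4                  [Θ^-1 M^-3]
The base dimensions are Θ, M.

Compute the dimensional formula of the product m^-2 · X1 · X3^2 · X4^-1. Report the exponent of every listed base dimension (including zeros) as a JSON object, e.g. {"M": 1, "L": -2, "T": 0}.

{"Θ": 4, "M": 2}

Write exponents as rows Θ,M / cols m,ΔT,X1,X2,X3,X4:
  Θ: [ 0  1 -3  2  3 -1]
  M: [ 1  0  1 -2  0 -3]
  [Θ]: (-2)·0+(1)·-3+(2)·3+(-1)·-1 = 4
  [M]: (-2)·1+(1)·1+(2)·0+(-1)·-3 = 2
⇒ Θ^4 M^2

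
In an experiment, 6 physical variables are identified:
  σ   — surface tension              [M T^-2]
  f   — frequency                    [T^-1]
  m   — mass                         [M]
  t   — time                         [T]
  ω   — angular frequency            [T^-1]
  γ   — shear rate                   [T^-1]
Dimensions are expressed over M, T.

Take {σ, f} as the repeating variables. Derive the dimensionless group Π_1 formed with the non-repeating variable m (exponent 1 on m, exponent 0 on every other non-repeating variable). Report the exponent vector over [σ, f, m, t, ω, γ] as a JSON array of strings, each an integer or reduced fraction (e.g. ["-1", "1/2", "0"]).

["-1", "2", "1", "0", "0", "0"]

Write exponents as rows M,T / cols σ,f,m,t,ω,γ:
  M: [ 1  0  1  0  0  0]
  T: [-2 -1  0  1 -1 -1]
RREF → pivots at {σ,f} ⇒ r = 2
Repeat: σ,f; free: m,t,ω,γ
RREF:
  r0: [   1    0    1    0    0    0]
  r1: [   0    1   -2   -1    1    1]
Fix exponent of m at 1, t at 0, ω at 0, γ at 0; solve each RREF row for its pivot's exponent:
  r0: exp(σ) + (1)·1 = 0 ⇒ exp(σ) = -1
  r1: exp(f) + (-2)·1 = 0 ⇒ exp(f) = 2
Π_1 = σ^-1 · f^2 · m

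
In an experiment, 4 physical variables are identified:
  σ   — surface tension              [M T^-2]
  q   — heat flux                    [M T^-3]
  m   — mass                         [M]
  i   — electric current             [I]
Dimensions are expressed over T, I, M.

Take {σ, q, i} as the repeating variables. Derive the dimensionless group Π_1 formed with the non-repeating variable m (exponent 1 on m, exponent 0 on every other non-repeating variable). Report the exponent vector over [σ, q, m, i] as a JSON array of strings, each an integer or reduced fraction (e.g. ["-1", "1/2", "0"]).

["-3", "2", "1", "0"]

Write exponents as rows T,I,M / cols σ,q,m,i:
  T: [-2 -3  0  0]
  I: [ 0  0  0  1]
  M: [ 1  1  1  0]
Row reduction gives pivot columns σ,q,i; rank = 3
Repeat: σ,q,i; free: m
RREF:
  r0: [   1    0    3    0]
  r1: [   0    1   -2    0]
  r2: [   0    0    0    1]
Fix exponent of m at 1; solve each RREF row for its pivot's exponent:
  r0: exp(σ) + (3)·1 = 0 ⇒ exp(σ) = -3
  r1: exp(q) + (-2)·1 = 0 ⇒ exp(q) = 2
  r2: exp(i) + (0)·1 = 0 ⇒ exp(i) = 0
Π_1 = σ^-3 · q^2 · m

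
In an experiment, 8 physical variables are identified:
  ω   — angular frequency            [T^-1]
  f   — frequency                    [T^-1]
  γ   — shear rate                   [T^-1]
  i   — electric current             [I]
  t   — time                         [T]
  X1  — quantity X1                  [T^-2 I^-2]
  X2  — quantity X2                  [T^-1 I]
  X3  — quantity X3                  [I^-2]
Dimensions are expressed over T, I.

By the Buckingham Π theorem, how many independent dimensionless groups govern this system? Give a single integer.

6

Dimensional matrix (T×I by ω×f×γ×i×t×X1×X2×X3):
  T: [-1 -1 -1  0  1 -2 -1  0]
  I: [ 0  0  0  1  0 -2  1 -2]
Row reduction gives pivot columns ω,i; rank = 2
Π count = n − r = 8 − 2 = 6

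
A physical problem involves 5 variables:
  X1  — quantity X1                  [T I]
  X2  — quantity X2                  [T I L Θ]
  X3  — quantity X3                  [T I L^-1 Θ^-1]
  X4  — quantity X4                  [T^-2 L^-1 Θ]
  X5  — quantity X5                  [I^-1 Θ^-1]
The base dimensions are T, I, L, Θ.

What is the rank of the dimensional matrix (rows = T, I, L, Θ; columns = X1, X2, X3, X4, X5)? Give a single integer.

3

Dimensional matrix (T×I×L×Θ by X1×X2×X3×X4×X5):
  T: [ 1  1  1 -2  0]
  I: [ 1  1  1  0 -1]
  L: [ 0  1 -1 -1  0]
  Θ: [ 0  1 -1  1 -1]
RREF → pivots at {X1,X2,X4} ⇒ r = 3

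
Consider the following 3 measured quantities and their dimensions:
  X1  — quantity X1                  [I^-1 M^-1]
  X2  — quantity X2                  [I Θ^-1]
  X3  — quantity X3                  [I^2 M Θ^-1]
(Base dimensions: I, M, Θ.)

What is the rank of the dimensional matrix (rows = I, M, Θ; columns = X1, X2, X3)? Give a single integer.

2

Dimensional matrix (I×M×Θ by X1×X2×X3):
  I: [-1  1  2]
  M: [-1  0  1]
  Θ: [ 0 -1 -1]
RREF → pivots at {X1,X2} ⇒ r = 2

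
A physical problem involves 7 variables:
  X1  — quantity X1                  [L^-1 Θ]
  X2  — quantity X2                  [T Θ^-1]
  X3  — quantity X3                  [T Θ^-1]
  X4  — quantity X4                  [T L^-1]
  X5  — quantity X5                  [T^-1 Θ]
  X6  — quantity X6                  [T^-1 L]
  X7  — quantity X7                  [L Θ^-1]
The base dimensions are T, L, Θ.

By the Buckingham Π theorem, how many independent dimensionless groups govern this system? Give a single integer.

5

Write exponents as rows T,L,Θ / cols X1,X2,X3,X4,X5,X6,X7:
  T: [ 0  1  1  1 -1 -1  0]
  L: [-1  0  0 -1  0  1  1]
  Θ: [ 1 -1 -1  0  1  0 -1]
Row reduction gives pivot columns X1,X2; rank = 2
Π count = n − r = 7 − 2 = 5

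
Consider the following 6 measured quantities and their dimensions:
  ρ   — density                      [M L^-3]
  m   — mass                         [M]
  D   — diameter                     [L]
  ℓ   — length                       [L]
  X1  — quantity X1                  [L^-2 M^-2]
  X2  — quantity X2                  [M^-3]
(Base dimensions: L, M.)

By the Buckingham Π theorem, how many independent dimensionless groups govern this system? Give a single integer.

4

Write exponents as rows L,M / cols ρ,m,D,ℓ,X1,X2:
  L: [-3  0  1  1 -2  0]
  M: [ 1  1  0  0 -2 -3]
Row reduction gives pivot columns ρ,m; rank = 2
n=6, r=2 ⇒ 4 dimensionless groups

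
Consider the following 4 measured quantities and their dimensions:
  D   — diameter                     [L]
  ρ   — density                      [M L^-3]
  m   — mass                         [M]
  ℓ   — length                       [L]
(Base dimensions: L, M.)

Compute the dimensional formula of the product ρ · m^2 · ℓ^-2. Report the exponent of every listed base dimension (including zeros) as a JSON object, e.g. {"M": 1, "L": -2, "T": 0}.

{"L": -5, "M": 3}

Write exponents as rows L,M / cols D,ρ,m,ℓ:
  L: [ 1 -3  0  1]
  M: [ 0  1  1  0]
  [L]: (1)·-3+(2)·0+(-2)·1 = -5
  [M]: (1)·1+(2)·1+(-2)·0 = 3
⇒ L^-5 M^3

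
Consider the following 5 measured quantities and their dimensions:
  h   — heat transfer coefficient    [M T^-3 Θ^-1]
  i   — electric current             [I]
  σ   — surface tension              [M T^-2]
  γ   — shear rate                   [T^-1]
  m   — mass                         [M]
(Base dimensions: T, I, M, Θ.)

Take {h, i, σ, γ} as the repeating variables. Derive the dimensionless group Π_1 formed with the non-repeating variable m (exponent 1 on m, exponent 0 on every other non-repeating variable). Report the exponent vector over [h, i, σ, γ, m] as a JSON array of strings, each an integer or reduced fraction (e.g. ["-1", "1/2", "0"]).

["0", "0", "-1", "2", "1"]

Exponent matrix [T,I,M,Θ] × [h,i,σ,γ,m]:
  T: [-3  0 -2 -1  0]
  I: [ 0  1  0  0  0]
  M: [ 1  0  1  0  1]
  Θ: [-1  0  0  0  0]
RREF → pivots at {h,i,σ,γ} ⇒ r = 4
Pivot set = {h,i,σ,γ}, free = {m}
RREF:
  r0: [   1    0    0    0    0]
  r1: [   0    1    0    0    0]
  r2: [   0    0    1    0    1]
  r3: [   0    0    0    1   -2]
Fix exponent of m at 1; solve each RREF row for its pivot's exponent:
  r0: exp(h) + (0)·1 = 0 ⇒ exp(h) = 0
  r1: exp(i) + (0)·1 = 0 ⇒ exp(i) = 0
  r2: exp(σ) + (1)·1 = 0 ⇒ exp(σ) = -1
  r3: exp(γ) + (-2)·1 = 0 ⇒ exp(γ) = 2
Π_1 = σ^-1 · γ^2 · m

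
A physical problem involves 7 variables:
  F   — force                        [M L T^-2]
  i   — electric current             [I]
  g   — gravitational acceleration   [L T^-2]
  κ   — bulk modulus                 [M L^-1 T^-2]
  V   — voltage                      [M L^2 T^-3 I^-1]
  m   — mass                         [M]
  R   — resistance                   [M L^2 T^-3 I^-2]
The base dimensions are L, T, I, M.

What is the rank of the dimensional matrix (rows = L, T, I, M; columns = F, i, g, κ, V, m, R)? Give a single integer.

Write exponents as rows L,T,I,M / cols F,i,g,κ,V,m,R:
  L: [ 1  0  1 -1  2  0  2]
  T: [-2  0 -2 -2 -3  0 -3]
  I: [ 0  1  0  0 -1  0 -2]
  M: [ 1  0  0  1  1  1  1]
Row reduction gives pivot columns F,i,g,κ; rank = 4

4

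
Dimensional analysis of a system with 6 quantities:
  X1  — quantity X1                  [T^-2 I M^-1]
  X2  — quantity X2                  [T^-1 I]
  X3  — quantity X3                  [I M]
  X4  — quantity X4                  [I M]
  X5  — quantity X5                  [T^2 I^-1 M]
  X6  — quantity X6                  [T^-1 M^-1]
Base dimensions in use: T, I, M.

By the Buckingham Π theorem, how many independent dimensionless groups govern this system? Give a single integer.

4

Write exponents as rows T,I,M / cols X1,X2,X3,X4,X5,X6:
  T: [-2 -1  0  0  2 -1]
  I: [ 1  1  1  1 -1  0]
  M: [-1  0  1  1  1 -1]
RREF → pivots at {X1,X2} ⇒ r = 2
6 vars − rank 2 = 4 Π groups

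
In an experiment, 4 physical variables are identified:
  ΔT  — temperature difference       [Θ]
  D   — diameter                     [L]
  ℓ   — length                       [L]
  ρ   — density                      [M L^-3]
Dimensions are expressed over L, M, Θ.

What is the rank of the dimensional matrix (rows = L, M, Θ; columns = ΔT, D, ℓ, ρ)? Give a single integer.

Exponent matrix [L,M,Θ] × [ΔT,D,ℓ,ρ]:
  L: [ 0  1  1 -3]
  M: [ 0  0  0  1]
  Θ: [ 1  0  0  0]
Row reduction gives pivot columns ΔT,D,ρ; rank = 3

3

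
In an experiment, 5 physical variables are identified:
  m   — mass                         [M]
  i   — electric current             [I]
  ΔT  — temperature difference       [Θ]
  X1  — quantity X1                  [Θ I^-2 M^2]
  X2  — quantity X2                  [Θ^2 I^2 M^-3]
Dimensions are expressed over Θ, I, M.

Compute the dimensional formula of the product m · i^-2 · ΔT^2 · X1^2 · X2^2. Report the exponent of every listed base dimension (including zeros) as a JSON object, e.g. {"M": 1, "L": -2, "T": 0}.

Dimensional matrix (Θ×I×M by m×i×ΔT×X1×X2):
  Θ: [ 0  0  1  1  2]
  I: [ 0  1  0 -2  2]
  M: [ 1  0  0  2 -3]
  [Θ]: (1)·0+(-2)·0+(2)·1+(2)·1+(2)·2 = 8
  [I]: (1)·0+(-2)·1+(2)·0+(2)·-2+(2)·2 = -2
  [M]: (1)·1+(-2)·0+(2)·0+(2)·2+(2)·-3 = -1
⇒ Θ^8 I^-2 M^-1

{"Θ": 8, "I": -2, "M": -1}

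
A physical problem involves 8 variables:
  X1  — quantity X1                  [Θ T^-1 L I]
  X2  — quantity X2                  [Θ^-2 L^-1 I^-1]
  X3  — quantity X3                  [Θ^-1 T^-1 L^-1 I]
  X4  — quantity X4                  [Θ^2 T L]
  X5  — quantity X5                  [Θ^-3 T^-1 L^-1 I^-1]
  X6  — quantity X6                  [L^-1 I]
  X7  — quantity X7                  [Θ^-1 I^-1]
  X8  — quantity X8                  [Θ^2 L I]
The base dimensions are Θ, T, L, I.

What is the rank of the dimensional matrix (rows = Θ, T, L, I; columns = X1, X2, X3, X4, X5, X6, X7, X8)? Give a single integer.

Exponent matrix [Θ,T,L,I] × [X1,X2,X3,X4,X5,X6,X7,X8]:
  Θ: [ 1 -2 -1  2 -3  0 -1  2]
  T: [-1  0 -1  1 -1  0  0  0]
  L: [ 1 -1 -1  1 -1 -1  0  1]
  I: [ 1 -1  1  0 -1  1 -1  1]
Echelon form has 3 nonzero rows (pivots: X1,X2,X3)

3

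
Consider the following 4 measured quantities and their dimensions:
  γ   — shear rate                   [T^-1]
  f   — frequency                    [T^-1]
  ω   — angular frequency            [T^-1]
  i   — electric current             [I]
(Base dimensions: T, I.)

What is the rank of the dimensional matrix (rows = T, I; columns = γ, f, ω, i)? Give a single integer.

Exponent matrix [T,I] × [γ,f,ω,i]:
  T: [-1 -1 -1  0]
  I: [ 0  0  0  1]
Row reduction gives pivot columns γ,i; rank = 2

2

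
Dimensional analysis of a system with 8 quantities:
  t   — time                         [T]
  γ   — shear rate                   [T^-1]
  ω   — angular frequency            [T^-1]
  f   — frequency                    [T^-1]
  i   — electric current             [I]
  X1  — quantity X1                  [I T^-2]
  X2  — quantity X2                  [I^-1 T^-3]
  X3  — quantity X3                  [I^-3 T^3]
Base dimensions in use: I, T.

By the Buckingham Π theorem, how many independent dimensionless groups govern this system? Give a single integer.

Dimensional matrix (I×T by t×γ×ω×f×i×X1×X2×X3):
  I: [ 0  0  0  0  1  1 -1 -3]
  T: [ 1 -1 -1 -1  0 -2 -3  3]
Echelon form has 2 nonzero rows (pivots: t,i)
8 vars − rank 2 = 6 Π groups

6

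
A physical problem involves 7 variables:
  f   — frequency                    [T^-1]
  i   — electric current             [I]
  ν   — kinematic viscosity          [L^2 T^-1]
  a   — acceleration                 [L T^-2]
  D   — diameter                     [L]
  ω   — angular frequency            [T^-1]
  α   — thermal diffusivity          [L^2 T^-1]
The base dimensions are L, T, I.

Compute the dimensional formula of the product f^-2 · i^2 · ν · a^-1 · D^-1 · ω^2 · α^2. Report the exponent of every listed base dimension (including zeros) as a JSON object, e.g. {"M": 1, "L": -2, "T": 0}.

Dimensional matrix (L×T×I by f×i×ν×a×D×ω×α):
  L: [ 0  0  2  1  1  0  2]
  T: [-1  0 -1 -2  0 -1 -1]
  I: [ 0  1  0  0  0  0  0]
  [L]: (-2)·0+(2)·0+(1)·2+(-1)·1+(-1)·1+(2)·0+(2)·2 = 4
  [T]: (-2)·-1+(2)·0+(1)·-1+(-1)·-2+(-1)·0+(2)·-1+(2)·-1 = -1
  [I]: (-2)·0+(2)·1+(1)·0+(-1)·0+(-1)·0+(2)·0+(2)·0 = 2
⇒ L^4 T^-1 I^2

{"L": 4, "T": -1, "I": 2}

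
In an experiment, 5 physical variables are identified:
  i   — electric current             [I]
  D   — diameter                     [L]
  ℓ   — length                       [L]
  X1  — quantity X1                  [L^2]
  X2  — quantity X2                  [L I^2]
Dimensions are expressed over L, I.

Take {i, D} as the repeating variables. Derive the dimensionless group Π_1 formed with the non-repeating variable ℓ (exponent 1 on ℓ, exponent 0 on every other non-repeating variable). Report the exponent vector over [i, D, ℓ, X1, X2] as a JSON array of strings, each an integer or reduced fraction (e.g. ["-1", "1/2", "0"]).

Exponent matrix [L,I] × [i,D,ℓ,X1,X2]:
  L: [ 0  1  1  2  1]
  I: [ 1  0  0  0  2]
RREF → pivots at {i,D} ⇒ r = 2
Pivot set = {i,D}, free = {ℓ,X1,X2}
RREF:
  r0: [   1    0    0    0    2]
  r1: [   0    1    1    2    1]
Fix exponent of ℓ at 1, X1 at 0, X2 at 0; solve each RREF row for its pivot's exponent:
  r0: exp(i) + (0)·1 = 0 ⇒ exp(i) = 0
  r1: exp(D) + (1)·1 = 0 ⇒ exp(D) = -1
Π_1 = D^-1 · ℓ

["0", "-1", "1", "0", "0"]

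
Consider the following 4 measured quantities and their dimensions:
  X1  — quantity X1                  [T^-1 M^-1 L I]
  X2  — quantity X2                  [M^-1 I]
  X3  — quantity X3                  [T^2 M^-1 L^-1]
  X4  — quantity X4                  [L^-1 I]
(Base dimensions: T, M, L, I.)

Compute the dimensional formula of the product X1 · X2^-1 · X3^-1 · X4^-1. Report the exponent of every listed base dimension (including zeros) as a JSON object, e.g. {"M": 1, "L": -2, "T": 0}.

Write exponents as rows T,M,L,I / cols X1,X2,X3,X4:
  T: [-1  0  2  0]
  M: [-1 -1 -1  0]
  L: [ 1  0 -1 -1]
  I: [ 1  1  0  1]
  [T]: (1)·-1+(-1)·0+(-1)·2+(-1)·0 = -3
  [M]: (1)·-1+(-1)·-1+(-1)·-1+(-1)·0 = 1
  [L]: (1)·1+(-1)·0+(-1)·-1+(-1)·-1 = 3
  [I]: (1)·1+(-1)·1+(-1)·0+(-1)·1 = -1
⇒ T^-3 M L^3 I^-1

{"T": -3, "M": 1, "L": 3, "I": -1}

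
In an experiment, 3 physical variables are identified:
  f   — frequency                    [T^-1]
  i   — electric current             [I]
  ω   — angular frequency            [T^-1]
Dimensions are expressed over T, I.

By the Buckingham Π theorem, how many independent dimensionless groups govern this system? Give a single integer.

1

Dimensional matrix (T×I by f×i×ω):
  T: [-1  0 -1]
  I: [ 0  1  0]
RREF → pivots at {f,i} ⇒ r = 2
n=3, r=2 ⇒ 1 dimensionless group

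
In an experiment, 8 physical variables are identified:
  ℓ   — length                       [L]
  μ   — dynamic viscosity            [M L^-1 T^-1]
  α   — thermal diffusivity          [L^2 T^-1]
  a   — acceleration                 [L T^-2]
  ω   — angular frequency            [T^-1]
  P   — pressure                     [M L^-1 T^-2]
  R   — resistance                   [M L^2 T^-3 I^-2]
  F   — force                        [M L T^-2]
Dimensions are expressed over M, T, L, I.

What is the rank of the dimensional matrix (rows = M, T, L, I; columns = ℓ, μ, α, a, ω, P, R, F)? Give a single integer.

Exponent matrix [M,T,L,I] × [ℓ,μ,α,a,ω,P,R,F]:
  M: [ 0  1  0  0  0  1  1  1]
  T: [ 0 -1 -1 -2 -1 -2 -3 -2]
  L: [ 1 -1  2  1  0 -1  2  1]
  I: [ 0  0  0  0  0  0 -2  0]
Row reduction gives pivot columns ℓ,μ,α,R; rank = 4

4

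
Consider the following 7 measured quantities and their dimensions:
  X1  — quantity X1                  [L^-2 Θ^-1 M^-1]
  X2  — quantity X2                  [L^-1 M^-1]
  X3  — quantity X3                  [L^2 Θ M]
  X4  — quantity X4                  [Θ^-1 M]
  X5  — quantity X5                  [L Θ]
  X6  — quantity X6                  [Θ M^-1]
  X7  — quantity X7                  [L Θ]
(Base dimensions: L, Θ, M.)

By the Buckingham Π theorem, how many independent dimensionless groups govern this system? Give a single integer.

Exponent matrix [L,Θ,M] × [X1,X2,X3,X4,X5,X6,X7]:
  L: [-2 -1  2  0  1  0  1]
  Θ: [-1  0  1 -1  1  1  1]
  M: [-1 -1  1  1  0 -1  0]
RREF → pivots at {X1,X2} ⇒ r = 2
7 vars − rank 2 = 5 Π groups

5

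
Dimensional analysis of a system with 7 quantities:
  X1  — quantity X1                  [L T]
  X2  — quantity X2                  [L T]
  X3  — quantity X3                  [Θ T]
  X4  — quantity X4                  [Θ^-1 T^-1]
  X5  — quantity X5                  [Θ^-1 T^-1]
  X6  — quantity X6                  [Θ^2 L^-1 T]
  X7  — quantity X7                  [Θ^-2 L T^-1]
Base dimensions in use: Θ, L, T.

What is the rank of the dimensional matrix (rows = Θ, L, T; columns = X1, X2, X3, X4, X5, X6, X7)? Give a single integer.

2

Write exponents as rows Θ,L,T / cols X1,X2,X3,X4,X5,X6,X7:
  Θ: [ 0  0  1 -1 -1  2 -2]
  L: [ 1  1  0  0  0 -1  1]
  T: [ 1  1  1 -1 -1  1 -1]
Row reduction gives pivot columns X1,X3; rank = 2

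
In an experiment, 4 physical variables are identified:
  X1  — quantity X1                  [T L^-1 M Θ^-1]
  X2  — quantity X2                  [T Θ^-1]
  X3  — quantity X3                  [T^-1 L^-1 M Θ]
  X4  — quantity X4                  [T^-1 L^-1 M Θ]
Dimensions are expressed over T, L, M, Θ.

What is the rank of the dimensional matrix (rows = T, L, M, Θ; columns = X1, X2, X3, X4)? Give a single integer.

Dimensional matrix (T×L×M×Θ by X1×X2×X3×X4):
  T: [ 1  1 -1 -1]
  L: [-1  0 -1 -1]
  M: [ 1  0  1  1]
  Θ: [-1 -1  1  1]
Echelon form has 2 nonzero rows (pivots: X1,X2)

2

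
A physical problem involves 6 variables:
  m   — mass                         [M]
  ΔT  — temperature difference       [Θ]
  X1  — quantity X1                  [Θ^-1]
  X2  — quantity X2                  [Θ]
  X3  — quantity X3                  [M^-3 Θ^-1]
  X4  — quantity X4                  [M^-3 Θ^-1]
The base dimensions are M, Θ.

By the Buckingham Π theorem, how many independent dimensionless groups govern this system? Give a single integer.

4

Dimensional matrix (M×Θ by m×ΔT×X1×X2×X3×X4):
  M: [ 1  0  0  0 -3 -3]
  Θ: [ 0  1 -1  1 -1 -1]
Echelon form has 2 nonzero rows (pivots: m,ΔT)
n=6, r=2 ⇒ 4 dimensionless groups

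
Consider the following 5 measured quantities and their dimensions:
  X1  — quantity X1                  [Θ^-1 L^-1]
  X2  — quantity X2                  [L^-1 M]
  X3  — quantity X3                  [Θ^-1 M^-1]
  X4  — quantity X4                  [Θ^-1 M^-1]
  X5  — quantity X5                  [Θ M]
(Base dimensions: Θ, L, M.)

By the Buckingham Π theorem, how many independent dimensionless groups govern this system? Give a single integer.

3

Dimensional matrix (Θ×L×M by X1×X2×X3×X4×X5):
  Θ: [-1  0 -1 -1  1]
  L: [-1 -1  0  0  0]
  M: [ 0  1 -1 -1  1]
Row reduction gives pivot columns X1,X2; rank = 2
n=5, r=2 ⇒ 3 dimensionless groups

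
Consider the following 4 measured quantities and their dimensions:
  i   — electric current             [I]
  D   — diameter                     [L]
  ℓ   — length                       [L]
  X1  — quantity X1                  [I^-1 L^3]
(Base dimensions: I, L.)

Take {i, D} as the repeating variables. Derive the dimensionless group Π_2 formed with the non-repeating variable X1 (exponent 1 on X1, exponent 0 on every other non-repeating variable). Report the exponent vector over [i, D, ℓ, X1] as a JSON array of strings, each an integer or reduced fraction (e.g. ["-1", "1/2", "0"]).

["1", "-3", "0", "1"]

Exponent matrix [I,L] × [i,D,ℓ,X1]:
  I: [ 1  0  0 -1]
  L: [ 0  1  1  3]
Echelon form has 2 nonzero rows (pivots: i,D)
Pivot set = {i,D}, free = {ℓ,X1}
RREF:
  r0: [   1    0    0   -1]
  r1: [   0    1    1    3]
Fix exponent of X1 at 1, ℓ at 0; solve each RREF row for its pivot's exponent:
  r0: exp(i) + (-1)·1 = 0 ⇒ exp(i) = 1
  r1: exp(D) + (3)·1 = 0 ⇒ exp(D) = -3
Π_2 = i · D^-3 · X1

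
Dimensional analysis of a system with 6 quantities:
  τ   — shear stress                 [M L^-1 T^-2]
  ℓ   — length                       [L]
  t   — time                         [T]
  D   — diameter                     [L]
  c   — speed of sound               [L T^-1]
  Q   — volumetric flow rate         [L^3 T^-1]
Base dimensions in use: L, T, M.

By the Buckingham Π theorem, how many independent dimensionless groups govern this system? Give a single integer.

3

Dimensional matrix (L×T×M by τ×ℓ×t×D×c×Q):
  L: [-1  1  0  1  1  3]
  T: [-2  0  1  0 -1 -1]
  M: [ 1  0  0  0  0  0]
Row reduction gives pivot columns τ,ℓ,t; rank = 3
n=6, r=3 ⇒ 3 dimensionless groups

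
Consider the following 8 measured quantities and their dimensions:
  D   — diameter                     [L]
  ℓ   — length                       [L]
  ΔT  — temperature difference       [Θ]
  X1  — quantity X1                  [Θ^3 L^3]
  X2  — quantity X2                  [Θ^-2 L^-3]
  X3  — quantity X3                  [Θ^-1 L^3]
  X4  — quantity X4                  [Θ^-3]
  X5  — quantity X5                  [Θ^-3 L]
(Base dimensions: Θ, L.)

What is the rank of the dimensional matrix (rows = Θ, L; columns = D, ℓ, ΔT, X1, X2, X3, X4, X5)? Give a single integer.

Dimensional matrix (Θ×L by D×ℓ×ΔT×X1×X2×X3×X4×X5):
  Θ: [ 0  0  1  3 -2 -1 -3 -3]
  L: [ 1  1  0  3 -3  3  0  1]
Echelon form has 2 nonzero rows (pivots: D,ΔT)

2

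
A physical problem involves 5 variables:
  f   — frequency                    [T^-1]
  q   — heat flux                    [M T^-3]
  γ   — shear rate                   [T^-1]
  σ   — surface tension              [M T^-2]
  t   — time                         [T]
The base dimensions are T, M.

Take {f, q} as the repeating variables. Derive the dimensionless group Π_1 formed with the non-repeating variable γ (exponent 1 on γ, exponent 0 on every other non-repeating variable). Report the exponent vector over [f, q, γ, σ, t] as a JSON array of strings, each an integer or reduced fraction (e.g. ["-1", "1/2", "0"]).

["-1", "0", "1", "0", "0"]

Dimensional matrix (T×M by f×q×γ×σ×t):
  T: [-1 -3 -1 -2  1]
  M: [ 0  1  0  1  0]
Echelon form has 2 nonzero rows (pivots: f,q)
Repeat: f,q; free: γ,σ,t
RREF:
  r0: [   1    0    1   -1   -1]
  r1: [   0    1    0    1    0]
Fix exponent of γ at 1, σ at 0, t at 0; solve each RREF row for its pivot's exponent:
  r0: exp(f) + (1)·1 = 0 ⇒ exp(f) = -1
  r1: exp(q) + (0)·1 = 0 ⇒ exp(q) = 0
Π_1 = f^-1 · γ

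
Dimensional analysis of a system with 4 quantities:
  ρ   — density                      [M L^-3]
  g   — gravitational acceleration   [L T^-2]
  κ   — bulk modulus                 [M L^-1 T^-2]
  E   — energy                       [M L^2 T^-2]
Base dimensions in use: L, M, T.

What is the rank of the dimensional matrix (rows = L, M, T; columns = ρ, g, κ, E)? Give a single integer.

Exponent matrix [L,M,T] × [ρ,g,κ,E]:
  L: [-3  1 -1  2]
  M: [ 1  0  1  1]
  T: [ 0 -2 -2 -2]
Echelon form has 3 nonzero rows (pivots: ρ,g,κ)

3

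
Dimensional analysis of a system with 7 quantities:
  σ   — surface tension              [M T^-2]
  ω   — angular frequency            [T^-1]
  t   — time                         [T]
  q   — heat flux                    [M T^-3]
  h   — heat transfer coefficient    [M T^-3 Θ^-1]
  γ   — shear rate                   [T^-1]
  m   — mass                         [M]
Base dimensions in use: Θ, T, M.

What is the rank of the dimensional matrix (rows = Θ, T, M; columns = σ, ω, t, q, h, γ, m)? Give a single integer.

Dimensional matrix (Θ×T×M by σ×ω×t×q×h×γ×m):
  Θ: [ 0  0  0  0 -1  0  0]
  T: [-2 -1  1 -3 -3 -1  0]
  M: [ 1  0  0  1  1  0  1]
Echelon form has 3 nonzero rows (pivots: σ,ω,h)

3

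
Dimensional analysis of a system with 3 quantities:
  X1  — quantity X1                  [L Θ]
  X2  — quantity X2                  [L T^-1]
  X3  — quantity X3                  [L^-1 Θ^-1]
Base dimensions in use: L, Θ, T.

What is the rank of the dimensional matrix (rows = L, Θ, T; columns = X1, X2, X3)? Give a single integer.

2

Write exponents as rows L,Θ,T / cols X1,X2,X3:
  L: [ 1  1 -1]
  Θ: [ 1  0 -1]
  T: [ 0 -1  0]
Row reduction gives pivot columns X1,X2; rank = 2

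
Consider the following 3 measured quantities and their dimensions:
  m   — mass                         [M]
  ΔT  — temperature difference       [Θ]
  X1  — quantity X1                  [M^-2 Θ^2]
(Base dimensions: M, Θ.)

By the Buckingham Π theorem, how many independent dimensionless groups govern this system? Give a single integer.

Exponent matrix [M,Θ] × [m,ΔT,X1]:
  M: [ 1  0 -2]
  Θ: [ 0  1  2]
RREF → pivots at {m,ΔT} ⇒ r = 2
3 vars − rank 2 = 1 Π group

1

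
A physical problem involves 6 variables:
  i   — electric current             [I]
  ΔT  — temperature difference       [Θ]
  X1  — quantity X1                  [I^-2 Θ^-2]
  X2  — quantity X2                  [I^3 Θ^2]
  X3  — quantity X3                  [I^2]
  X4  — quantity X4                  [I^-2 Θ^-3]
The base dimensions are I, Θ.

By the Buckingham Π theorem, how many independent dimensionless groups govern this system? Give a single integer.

4

Dimensional matrix (I×Θ by i×ΔT×X1×X2×X3×X4):
  I: [ 1  0 -2  3  2 -2]
  Θ: [ 0  1 -2  2  0 -3]
RREF → pivots at {i,ΔT} ⇒ r = 2
n=6, r=2 ⇒ 4 dimensionless groups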